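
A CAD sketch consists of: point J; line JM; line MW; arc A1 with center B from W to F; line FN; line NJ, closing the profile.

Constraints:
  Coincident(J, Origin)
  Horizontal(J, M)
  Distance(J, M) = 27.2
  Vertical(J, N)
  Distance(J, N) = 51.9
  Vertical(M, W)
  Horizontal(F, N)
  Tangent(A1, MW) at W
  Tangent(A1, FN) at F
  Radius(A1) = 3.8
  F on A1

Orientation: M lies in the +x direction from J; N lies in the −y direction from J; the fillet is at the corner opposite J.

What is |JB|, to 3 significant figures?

53.5

J is at the origin; J and M share the same y with |JM| = 27.2 and M on the +x side, so M = (27.2, 0.00). J and N share the same x with |JN| = 51.9 and N on the −y side, so N = (0.00, -51.9). The virtual corner opposite J is at (27.2, -51.9). The tangent condition forces BW to be normal to MW and since A1 is tangent to FN there, BF ⟂ FN, with radius 3.8, so the center B sits 3.8 in from both sides at B = (23.4, -48.1). Then |JB| = |B − J| = 53.5.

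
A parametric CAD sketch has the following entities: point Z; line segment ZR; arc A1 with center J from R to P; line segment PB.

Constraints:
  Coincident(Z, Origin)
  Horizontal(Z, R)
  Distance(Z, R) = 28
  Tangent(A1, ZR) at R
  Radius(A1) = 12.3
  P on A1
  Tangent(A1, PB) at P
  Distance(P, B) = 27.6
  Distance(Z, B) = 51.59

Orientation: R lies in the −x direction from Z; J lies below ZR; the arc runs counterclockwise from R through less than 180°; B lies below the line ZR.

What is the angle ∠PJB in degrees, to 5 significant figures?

65.980°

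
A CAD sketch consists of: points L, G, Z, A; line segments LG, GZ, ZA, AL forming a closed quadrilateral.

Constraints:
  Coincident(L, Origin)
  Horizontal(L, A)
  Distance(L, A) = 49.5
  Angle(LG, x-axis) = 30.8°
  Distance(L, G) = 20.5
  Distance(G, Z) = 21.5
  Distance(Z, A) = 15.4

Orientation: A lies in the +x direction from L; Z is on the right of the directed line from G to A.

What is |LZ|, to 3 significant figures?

34.5

L is at the origin; LA is horizontal with |LA| = 49.5 and A in +x, so A = (49.5, 0). LG runs at 30.8° with |LG| = 20.5, so G = (17.6, 10.5). Z is determined by |GZ| = 21.5 and |ZA| = 15.4 together: it lies at the intersection of circle(G, 21.5) and circle(A, 15.4). With |GA| = 33.6, the foot of the radical line on GA is 20.1 from G and the perpendicular offset is √(21.5² − 20.1²) = 7.53. Taking the right-of-GA solution: Z = (34.4, -2.95).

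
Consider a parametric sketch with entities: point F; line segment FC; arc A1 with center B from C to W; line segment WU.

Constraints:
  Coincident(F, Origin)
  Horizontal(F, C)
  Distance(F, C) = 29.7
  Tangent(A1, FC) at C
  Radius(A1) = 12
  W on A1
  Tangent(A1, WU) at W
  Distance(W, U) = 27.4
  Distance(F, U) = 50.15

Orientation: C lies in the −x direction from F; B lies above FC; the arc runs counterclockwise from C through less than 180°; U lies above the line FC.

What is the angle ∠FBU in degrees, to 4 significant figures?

108.1°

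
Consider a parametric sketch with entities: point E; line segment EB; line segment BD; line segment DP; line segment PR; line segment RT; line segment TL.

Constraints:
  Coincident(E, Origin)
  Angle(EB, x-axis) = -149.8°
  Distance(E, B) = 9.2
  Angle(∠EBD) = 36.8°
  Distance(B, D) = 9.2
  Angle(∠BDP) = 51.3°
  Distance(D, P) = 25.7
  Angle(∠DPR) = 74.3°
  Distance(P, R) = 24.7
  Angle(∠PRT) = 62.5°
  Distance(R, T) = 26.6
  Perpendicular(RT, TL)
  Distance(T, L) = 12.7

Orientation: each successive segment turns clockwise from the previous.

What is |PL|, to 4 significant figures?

17.77

E is at the origin; EB runs at -149.8° with length 9.2, so B = (-7.951, -4.628). ∠EBD = 36.8° gives BD at 67.00° from the x-axis; with |BD| = 9.2, D = (-4.357, 3.841). ∠BDP = 51.3° gives DP at -61.70° from the x-axis; with |DP| = 25.7, P = (7.827, -18.79). ∠DPR = 74.3° gives PR at -167.4° from the x-axis; with |PR| = 24.7, R = (-16.28, -24.18). ∠PRT = 62.5° gives RT at 75.10° from the x-axis; with |RT| = 26.6, T = (-9.438, 1.530). The perpendicularity gives TL at right angles to RT, so TL runs at -14.90°; with |TL| = 12.7, L = (2.835, -1.736). Then |PL| = |L − P| = 17.77.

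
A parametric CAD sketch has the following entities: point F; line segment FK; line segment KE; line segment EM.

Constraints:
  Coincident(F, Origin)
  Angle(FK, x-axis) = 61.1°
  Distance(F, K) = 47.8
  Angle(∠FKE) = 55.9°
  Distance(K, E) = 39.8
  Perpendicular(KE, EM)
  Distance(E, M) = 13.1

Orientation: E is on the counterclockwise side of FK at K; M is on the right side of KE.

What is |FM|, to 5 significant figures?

54.262

∠FKE = 55.9°, so KE runs at 61.1° + (180° − 55.9°) = 185.20° from the x-axis; with |KE| = 39.8, E = K + 39.8·(cos 185.20°, sin 185.20°) = (-16.535, 38.240). KE ⟂ EM; with |EM| = 13.1 on the right of KE, M = E + 13.1·(-0.090633, 0.99588) = (-17.723, 51.286). Then |FM| = |M − F| = 54.262.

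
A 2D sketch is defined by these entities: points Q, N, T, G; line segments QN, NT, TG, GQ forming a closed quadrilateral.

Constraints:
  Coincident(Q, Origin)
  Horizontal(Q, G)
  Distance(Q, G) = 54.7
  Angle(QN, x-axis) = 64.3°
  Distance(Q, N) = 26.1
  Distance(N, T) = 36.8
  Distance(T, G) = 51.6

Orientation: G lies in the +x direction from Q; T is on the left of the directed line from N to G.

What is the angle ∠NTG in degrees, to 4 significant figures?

65.39°

Checks: |NT| = 36.80 ✓; |TG| = 51.60 ✓.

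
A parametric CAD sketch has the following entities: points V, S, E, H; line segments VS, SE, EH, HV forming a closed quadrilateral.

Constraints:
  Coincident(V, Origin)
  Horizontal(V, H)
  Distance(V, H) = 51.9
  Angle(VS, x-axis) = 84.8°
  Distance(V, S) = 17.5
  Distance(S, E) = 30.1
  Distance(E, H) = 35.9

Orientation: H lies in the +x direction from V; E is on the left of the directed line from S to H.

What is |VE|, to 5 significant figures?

40.952

V is at the origin; V and H share the same y with |VH| = 51.9 and H in +x, so H = (51.9, 0). VS runs at 84.8° with |VS| = 17.5, so S = (1.5861, 17.428). E is determined by |SE| = 30.1 and |EH| = 35.9 together: it lies at the intersection of circle(S, 30.1) and circle(H, 35.9). With |SH| = 53.247, the foot of the radical line on SH is 23.029 from S and the perpendicular offset is √(30.1² − 23.029²) = 19.383. Taking the left-of-SH solution: E = (29.690, 28.205).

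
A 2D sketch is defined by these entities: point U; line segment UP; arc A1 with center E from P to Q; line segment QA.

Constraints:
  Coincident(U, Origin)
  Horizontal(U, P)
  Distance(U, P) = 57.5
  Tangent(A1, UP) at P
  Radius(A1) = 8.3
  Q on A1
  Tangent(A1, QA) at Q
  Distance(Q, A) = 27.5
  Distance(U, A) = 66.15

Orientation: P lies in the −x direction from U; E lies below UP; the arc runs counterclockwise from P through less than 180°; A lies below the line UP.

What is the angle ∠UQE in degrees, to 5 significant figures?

12.068°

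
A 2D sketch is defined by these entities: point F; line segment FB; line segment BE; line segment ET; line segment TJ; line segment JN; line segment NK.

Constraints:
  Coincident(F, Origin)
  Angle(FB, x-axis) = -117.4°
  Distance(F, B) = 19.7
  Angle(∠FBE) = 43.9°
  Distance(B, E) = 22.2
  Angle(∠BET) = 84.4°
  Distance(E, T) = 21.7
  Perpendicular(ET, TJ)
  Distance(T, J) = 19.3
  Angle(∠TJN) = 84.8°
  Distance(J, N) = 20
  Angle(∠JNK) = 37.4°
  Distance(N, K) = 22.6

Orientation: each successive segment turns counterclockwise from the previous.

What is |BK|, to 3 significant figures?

25.1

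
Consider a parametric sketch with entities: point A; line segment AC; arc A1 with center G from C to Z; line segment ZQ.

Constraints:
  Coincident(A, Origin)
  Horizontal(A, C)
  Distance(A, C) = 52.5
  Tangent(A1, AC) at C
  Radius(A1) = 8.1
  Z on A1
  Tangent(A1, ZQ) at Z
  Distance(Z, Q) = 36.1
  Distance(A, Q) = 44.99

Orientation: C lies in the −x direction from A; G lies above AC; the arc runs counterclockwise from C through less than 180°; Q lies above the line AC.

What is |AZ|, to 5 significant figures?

45.640

A is at the origin; AC is horizontal with |AC| = 52.5 and C on the −x side, so C = (-52.500, 0.0000). The tangent condition forces GC to be normal to AC, so G = C + (0, 8.1) = (-52.500, 8.1000). Since GZ ⟂ ZQ (tangency), |GQ| = √(8.1² + 36.1²) = 36.998 regardless of where Z sits on A1. So Q lies on both circle(A, 44.99) and circle(G, 36.998); the above-AC intersection is Q = (-27.639, 35.499). Z is the foot of the tangent from Q: Z = (-45.455, 4.1024).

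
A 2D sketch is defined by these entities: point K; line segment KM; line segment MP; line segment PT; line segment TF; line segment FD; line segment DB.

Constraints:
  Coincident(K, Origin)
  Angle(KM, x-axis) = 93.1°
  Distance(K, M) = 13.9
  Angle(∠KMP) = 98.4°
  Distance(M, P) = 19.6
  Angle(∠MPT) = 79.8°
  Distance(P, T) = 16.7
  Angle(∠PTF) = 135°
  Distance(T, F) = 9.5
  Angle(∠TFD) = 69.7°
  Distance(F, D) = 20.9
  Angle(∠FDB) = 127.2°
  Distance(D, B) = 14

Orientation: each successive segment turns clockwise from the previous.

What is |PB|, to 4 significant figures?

11.88

∠TFD = 69.7° gives FD at 116.0° from the x-axis; with |FD| = 20.9, D = (3.108, 13.01). ∠FDB = 127.2° gives DB at 63.20° from the x-axis; with |DB| = 14.0, B = (9.421, 25.50). Then |PB| = |B − P| = 11.88.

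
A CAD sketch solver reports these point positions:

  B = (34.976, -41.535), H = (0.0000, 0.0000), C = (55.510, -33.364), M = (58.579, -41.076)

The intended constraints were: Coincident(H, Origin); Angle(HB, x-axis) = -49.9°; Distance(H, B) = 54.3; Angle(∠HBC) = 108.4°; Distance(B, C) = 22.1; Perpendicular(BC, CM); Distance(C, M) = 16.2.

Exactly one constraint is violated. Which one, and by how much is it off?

Distance(C, M) = 16.2 — off by 7.90.

H = (0.00, 0.00) ✓; HB at -49.90° ✓; |HB| = 54.30 ✓; ∠HBC = 108.4° ✓; |BC| = 22.10 ✓; ∠(BC, CM) = 90.00° ✓; |CM| = 8.300 ✗.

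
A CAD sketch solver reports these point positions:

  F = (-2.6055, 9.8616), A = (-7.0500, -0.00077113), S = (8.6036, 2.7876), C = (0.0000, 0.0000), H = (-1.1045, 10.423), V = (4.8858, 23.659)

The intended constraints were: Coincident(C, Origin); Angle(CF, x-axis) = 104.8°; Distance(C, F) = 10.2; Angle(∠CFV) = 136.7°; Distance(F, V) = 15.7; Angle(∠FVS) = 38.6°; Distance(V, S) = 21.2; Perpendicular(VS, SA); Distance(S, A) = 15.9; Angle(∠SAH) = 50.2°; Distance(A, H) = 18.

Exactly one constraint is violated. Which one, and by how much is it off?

Distance(A, H) = 18 — off by 6.00.

C = (0.00, 0.00) ✓; CF at 104.8° ✓; |CF| = 10.20 ✓; ∠CFV = 136.7° ✓; |FV| = 15.70 ✓; ∠FVS = 38.60° ✓; |VS| = 21.20 ✓; ∠(VS, SA) = 90.00° ✓; |SA| = 15.90 ✓; ∠SAH = 50.20° ✓; |AH| = 12.00 ✗.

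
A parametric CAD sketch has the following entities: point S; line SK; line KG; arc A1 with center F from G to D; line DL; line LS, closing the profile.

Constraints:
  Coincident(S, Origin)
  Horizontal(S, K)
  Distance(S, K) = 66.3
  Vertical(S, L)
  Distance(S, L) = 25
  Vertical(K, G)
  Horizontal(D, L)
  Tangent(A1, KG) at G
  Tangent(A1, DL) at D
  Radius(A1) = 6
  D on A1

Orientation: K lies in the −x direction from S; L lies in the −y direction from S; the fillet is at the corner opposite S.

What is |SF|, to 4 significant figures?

63.22

S is at the origin; SK is horizontal with |SK| = 66.3 and K on the −x side, so K = (-66.30, 0.000). S and L share the same x with |SL| = 25.0 and L on the −y side, so L = (0.000, -25.00). The virtual corner opposite S is at (-66.30, -25.00). A1 meets KG tangentially, so FG is at right angles to KG and tangency of A1 to DL means the radius FD is perpendicular to DL, with radius 6.0, so the center F sits 6.0 in from both sides at F = (-60.30, -19.00). Then |SF| = |F − S| = 63.22.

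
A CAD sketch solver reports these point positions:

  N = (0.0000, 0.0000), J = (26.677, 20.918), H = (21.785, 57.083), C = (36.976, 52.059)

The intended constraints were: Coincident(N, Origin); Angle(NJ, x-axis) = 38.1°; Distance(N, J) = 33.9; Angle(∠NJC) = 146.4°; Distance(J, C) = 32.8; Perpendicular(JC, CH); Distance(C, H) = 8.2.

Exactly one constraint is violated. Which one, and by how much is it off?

Distance(C, H) = 8.2 — off by 7.80.

N = (0.00, 0.00) ✓; NJ at 38.10° ✓; |NJ| = 33.90 ✓; ∠NJC = 146.4° ✓; |JC| = 32.80 ✓; ∠(JC, CH) = 90.00° ✓; |CH| = 16.00 ✗.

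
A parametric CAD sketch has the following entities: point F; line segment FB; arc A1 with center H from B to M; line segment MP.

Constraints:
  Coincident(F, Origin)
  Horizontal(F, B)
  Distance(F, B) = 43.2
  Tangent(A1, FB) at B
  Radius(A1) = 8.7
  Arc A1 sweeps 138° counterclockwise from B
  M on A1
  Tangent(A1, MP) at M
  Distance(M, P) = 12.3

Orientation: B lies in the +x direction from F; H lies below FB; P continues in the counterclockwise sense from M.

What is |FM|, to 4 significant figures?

40.34

The tangent condition forces HB to be normal to FB, so H = B + (0, -8.7) = (43.20, -8.700). On A1, B sits at bearing 90° from H; a 138° counterclockwise sweep puts M at bearing 228°, so M = H + 8.7·(cos 228°, sin 228°) = (37.38, -15.17). Then |FM| = |M − F| = 40.34.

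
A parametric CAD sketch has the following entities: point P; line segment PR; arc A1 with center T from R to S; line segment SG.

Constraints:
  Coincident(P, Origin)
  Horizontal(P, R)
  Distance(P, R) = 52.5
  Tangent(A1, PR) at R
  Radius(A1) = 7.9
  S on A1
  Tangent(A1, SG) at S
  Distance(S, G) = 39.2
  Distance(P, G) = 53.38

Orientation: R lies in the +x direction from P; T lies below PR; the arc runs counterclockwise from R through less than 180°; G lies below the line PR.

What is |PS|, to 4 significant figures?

45.34

P is at the origin; P and R share the same y with |PR| = 52.5 and R on the +x side, so R = (52.50, 0.000). A1 meets PR tangentially, so TR is at right angles to PR, so T = R + (0, -7.9) = (52.50, -7.900). Since TS ⟂ SG (tangency), |TG| = √(7.9² + 39.2²) = 39.99 regardless of where S sits on A1. So G lies on both circle(P, 53.38) and circle(T, 39.99); the below-PR intersection is G = (32.37, -42.45). S is the foot of the tangent from G: S = (45.02, -5.349).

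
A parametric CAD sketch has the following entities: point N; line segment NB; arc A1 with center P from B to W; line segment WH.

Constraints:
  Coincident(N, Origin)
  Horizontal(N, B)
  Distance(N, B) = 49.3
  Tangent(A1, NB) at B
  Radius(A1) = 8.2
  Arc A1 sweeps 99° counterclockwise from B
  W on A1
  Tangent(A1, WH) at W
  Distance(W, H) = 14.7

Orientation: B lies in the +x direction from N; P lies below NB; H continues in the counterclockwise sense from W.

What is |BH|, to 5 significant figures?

24.692

N is at the origin; N and B share the same y with |NB| = 49.3 and B on the +x side, so B = (49.300, 0.0000). The tangent condition forces PB to be normal to NB, so P = B + (0, -8.2) = (49.300, -8.2000). On A1, B sits at bearing 90° from P; a 99° counterclockwise sweep puts W at bearing 189°, so W = P + 8.2·(cos 189°, sin 189°) = (41.201, -9.4828). The tangent condition forces PW to be normal to WH, so WH runs along (−sin 189°, cos 189°); with |WH| = 14.7, H = (43.501, -24.002). Then |BH| = |H − B| = 24.692.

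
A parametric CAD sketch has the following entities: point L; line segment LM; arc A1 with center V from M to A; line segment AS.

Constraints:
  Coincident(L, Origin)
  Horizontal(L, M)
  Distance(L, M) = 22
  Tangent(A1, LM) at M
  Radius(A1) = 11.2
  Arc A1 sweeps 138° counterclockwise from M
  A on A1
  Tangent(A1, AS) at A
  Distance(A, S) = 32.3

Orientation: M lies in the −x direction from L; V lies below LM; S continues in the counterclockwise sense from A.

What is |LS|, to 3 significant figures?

41.5

L is at the origin; L and M share the same y with |LM| = 22.0 and M on the −x side, so M = (-22.0, 0.00). Tangency of A1 to LM means the radius VM is perpendicular to LM, so V = M + (0, -11.2) = (-22.0, -11.2). On A1, M sits at bearing 90° from V; a 138° counterclockwise sweep puts A at bearing 228°, so A = V + 11.2·(cos 228°, sin 228°) = (-29.5, -19.5). Tangency of A1 to AS means the radius VA is perpendicular to AS, so AS runs along (−sin 228°, cos 228°); with |AS| = 32.3, S = (-5.49, -41.1). Then |LS| = |S − L| = 41.5.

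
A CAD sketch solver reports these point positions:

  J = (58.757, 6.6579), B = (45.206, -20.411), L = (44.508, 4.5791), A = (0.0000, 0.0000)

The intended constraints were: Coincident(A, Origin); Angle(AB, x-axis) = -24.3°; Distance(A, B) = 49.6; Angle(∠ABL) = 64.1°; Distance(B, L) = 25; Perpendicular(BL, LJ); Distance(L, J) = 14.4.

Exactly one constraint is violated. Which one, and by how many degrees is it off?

Perpendicular(BL, LJ) — off by 6.70°.

A = (0.00, 0.00) ✓; AB at -24.30° ✓; |AB| = 49.60 ✓; ∠ABL = 64.10° ✓; |BL| = 25.00 ✓; ∠(BL, LJ) = 83.30° ✗; |LJ| = 14.40 ✓.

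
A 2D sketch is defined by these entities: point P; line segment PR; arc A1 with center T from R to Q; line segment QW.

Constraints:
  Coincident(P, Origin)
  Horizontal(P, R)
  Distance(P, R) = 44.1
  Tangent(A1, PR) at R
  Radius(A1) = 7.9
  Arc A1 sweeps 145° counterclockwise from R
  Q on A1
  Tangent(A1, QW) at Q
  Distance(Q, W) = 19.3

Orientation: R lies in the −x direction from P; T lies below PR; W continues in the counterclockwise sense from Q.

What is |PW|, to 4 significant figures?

41.53

P is at the origin; P and R share the same y with |PR| = 44.1 and R on the −x side, so R = (-44.10, 0.000). Tangency of A1 to PR means the radius TR is perpendicular to PR, so T = R + (0, -7.9) = (-44.10, -7.900). On A1, R sits at bearing 90° from T; a 145° counterclockwise sweep puts Q at bearing 235°, so Q = T + 7.9·(cos 235°, sin 235°) = (-48.63, -14.37). A1 meets QW tangentially, so TQ is at right angles to QW, so QW runs along (−sin 235°, cos 235°); with |QW| = 19.3, W = (-32.82, -25.44). Then |PW| = |W − P| = 41.53.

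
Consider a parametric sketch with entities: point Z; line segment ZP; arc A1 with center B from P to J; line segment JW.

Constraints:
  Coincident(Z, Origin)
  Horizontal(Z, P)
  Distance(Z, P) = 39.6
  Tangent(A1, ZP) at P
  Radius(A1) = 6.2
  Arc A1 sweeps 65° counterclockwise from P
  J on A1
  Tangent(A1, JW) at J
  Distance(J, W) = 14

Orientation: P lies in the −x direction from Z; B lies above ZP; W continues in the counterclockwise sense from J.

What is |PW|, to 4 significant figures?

19.94

Z is at the origin; Z and P share the same y with |ZP| = 39.6 and P on the −x side, so P = (-39.60, 0.000). Since A1 is tangent to ZP there, BP ⟂ ZP, so B = P + (0, 6.2) = (-39.60, 6.200). On A1, P sits at bearing -90° from B; a 65° counterclockwise sweep puts J at bearing -25°, so J = B + 6.2·(cos -25°, sin -25°) = (-33.98, 3.580). Tangency of A1 to JW means the radius BJ is perpendicular to JW, so JW runs along (−sin -25°, cos -25°); with |JW| = 14.0, W = (-28.06, 16.27). Then |PW| = |W − P| = 19.94.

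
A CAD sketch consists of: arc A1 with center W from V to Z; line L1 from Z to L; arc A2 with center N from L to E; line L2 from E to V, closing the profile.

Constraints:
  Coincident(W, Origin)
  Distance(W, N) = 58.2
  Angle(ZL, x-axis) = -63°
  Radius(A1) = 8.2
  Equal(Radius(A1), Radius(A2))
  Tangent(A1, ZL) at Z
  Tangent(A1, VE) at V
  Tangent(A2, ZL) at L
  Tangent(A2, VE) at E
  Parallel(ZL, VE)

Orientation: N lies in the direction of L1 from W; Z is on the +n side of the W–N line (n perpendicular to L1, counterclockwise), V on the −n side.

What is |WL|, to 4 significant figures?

58.77

The slot axis is L1's direction at -63.0°, so u = (cos -63.0°, sin -63.0°) = (0.4540, -0.8910) and n = (−sin -63.0°, cos -63.0°) = (0.8910, 0.4540). W is at the origin and N lies 58.2 along u from W, so N = 58.2·u = (26.42, -51.86). Tangency of A1 to both parallel lines with radius 8.2 puts Z and V at W ± 8.2·n: Z = (7.306, 3.723), V = (-7.306, -3.723). Equal radii place L and E the same way about N: L = N + 8.2·n = (33.73, -48.13), E = N − 8.2·n = (19.12, -55.58). Then |WL| = |L − W| = 58.77.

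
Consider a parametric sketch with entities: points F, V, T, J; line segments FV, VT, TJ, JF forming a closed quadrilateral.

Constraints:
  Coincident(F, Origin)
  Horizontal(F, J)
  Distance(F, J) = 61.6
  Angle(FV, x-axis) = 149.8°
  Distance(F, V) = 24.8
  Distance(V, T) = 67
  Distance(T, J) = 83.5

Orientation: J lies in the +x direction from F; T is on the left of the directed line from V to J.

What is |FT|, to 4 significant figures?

70.51

F is at the origin; F and J share the same y with |FJ| = 61.6 and J in +x, so J = (61.6, 0). FV runs at 149.8° with |FV| = 24.8, so V = (-21.43, 12.47). T is determined by |VT| = 67.0 and |TJ| = 83.5 together: it lies at the intersection of circle(V, 67.0) and circle(J, 83.5). With |VJ| = 83.97, the foot of the radical line on VJ is 27.20 from V and the perpendicular offset is √(67.0² − 27.20²) = 61.23. Taking the left-of-VJ solution: T = (14.56, 68.99).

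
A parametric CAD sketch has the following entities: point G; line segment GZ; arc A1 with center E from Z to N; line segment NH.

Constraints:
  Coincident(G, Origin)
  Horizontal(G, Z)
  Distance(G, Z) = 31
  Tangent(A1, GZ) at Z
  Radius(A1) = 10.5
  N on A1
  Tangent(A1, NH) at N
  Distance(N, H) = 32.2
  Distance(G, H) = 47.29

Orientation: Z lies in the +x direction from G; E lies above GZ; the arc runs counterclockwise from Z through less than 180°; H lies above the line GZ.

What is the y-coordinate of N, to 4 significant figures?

16.72

Checks: G.y = 0.00, Z.y = 0.00 ✓; |EN| = 10.50 ✓; ∠(EN, NH) = 90.00° ✓; |NH| = 32.20 ✓; |GH| = 47.29 ✓.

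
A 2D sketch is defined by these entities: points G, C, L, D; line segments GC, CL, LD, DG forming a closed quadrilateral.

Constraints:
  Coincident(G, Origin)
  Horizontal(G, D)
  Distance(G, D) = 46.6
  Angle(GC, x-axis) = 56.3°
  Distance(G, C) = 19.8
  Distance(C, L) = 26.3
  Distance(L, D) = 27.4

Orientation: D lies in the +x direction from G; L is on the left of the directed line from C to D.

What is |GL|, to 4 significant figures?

43.77

Checks: |CL| = 26.30 ✓; |LD| = 27.40 ✓.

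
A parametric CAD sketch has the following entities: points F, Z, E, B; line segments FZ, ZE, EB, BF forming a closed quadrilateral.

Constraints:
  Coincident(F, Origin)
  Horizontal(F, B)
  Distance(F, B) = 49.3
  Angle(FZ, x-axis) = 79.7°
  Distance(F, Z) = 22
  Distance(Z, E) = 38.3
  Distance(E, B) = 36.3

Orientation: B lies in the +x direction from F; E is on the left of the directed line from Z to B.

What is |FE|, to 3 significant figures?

53.0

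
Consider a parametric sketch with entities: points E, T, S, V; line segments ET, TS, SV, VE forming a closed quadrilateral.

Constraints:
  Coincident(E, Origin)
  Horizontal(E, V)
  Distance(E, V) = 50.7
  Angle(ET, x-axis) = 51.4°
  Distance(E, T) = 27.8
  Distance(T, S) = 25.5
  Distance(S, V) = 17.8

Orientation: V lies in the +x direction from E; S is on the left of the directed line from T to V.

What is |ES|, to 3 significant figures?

44.9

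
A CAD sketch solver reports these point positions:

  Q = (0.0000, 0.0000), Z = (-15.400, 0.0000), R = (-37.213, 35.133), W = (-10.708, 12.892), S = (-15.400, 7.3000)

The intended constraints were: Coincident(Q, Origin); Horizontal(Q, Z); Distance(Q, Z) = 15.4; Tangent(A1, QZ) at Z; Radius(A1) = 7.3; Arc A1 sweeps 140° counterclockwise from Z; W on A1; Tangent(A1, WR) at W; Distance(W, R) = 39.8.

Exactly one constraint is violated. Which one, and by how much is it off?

Distance(W, R) = 39.8 — off by 5.20.

Q = (0.00, 0.00) ✓; Q.y = 0.00, Z.y = 0.00 ✓; |QZ| = 15.40 ✓; ∠(SZ, ZQ) = 90.00° ✓; |SZ| = 7.300 ✓; bearing(S→W) − bearing(S→Z) = 140.0° ✓; |SW| = 7.300 ✓; ∠(SW, WR) = 90.00° ✓; |WR| = 34.60 ✗.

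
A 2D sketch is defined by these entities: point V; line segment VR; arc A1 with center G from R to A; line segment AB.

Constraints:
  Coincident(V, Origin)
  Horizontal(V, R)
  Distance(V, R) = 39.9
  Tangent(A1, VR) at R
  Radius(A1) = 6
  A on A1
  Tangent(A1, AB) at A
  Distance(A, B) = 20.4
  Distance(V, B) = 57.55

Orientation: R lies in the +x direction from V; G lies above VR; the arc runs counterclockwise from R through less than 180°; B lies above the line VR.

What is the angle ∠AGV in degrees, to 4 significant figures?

150.5°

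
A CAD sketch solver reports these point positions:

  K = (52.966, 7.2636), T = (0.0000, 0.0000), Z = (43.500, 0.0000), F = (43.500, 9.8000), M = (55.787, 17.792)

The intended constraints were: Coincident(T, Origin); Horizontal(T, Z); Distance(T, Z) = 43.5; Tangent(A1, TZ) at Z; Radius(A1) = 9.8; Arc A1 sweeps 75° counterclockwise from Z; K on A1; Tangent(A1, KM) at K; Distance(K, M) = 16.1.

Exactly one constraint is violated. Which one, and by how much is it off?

Distance(K, M) = 16.1 — off by 5.20.

T = (0.00, 0.00) ✓; T.y = 0.00, Z.y = 0.00 ✓; |TZ| = 43.50 ✓; ∠(FZ, ZT) = 90.00° ✓; |FZ| = 9.800 ✓; bearing(F→K) − bearing(F→Z) = 75.00° ✓; |FK| = 9.800 ✓; ∠(FK, KM) = 90.00° ✓; |KM| = 10.90 ✗.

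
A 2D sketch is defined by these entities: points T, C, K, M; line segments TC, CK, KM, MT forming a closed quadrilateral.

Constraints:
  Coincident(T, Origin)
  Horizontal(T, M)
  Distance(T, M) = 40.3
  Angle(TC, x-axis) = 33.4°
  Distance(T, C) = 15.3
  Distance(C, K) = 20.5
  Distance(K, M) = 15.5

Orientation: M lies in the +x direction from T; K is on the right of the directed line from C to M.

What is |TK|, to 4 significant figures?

27.29

T is at the origin; T and M share the same y with |TM| = 40.3 and M in +x, so M = (40.3, 0). TC runs at 33.4° with |TC| = 15.3, so C = (12.77, 8.422). K is determined by |CK| = 20.5 and |KM| = 15.5 together: it lies at the intersection of circle(C, 20.5) and circle(M, 15.5). With |CM| = 28.79, the foot of the radical line on CM is 17.52 from C and the perpendicular offset is √(20.5² − 17.52²) = 10.64. Taking the right-of-CM solution: K = (26.41, -6.882).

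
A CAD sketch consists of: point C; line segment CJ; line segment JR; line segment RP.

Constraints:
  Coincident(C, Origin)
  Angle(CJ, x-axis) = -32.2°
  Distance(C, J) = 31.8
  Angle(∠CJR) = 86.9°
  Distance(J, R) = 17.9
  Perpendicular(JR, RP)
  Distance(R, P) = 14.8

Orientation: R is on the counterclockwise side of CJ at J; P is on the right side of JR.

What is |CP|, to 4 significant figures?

49.29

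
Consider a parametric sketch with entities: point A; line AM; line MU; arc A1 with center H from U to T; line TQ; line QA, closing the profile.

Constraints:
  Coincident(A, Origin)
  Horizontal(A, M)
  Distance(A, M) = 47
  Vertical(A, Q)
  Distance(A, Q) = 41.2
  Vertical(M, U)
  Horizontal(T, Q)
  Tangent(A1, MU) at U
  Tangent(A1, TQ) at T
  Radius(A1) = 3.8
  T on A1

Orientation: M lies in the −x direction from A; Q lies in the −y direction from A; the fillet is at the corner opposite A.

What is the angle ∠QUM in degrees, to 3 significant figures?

94.6°

The virtual corner opposite A is at (-47.0, -41.2). The tangent condition forces HU to be normal to MU and A1 meets TQ tangentially, so HT is at right angles to TQ, with radius 3.8, so the center H sits 3.8 in from both sides at H = (-43.2, -37.4). That places the tangent points at U = (-47.0, -37.4) on MU and T = (-43.2, -41.2) on TQ. Then cos ∠QUM = UQ·UM / (|UQ||UM|), giving 94.6°.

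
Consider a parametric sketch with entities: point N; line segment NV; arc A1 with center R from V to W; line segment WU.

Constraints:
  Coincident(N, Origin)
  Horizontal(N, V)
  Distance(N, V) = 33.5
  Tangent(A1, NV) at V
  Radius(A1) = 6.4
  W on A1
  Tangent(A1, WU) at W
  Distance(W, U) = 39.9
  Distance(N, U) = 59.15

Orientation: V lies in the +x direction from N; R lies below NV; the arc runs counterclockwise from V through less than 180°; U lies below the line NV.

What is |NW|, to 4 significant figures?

28.37

Checks: |RW| = 6.400 ✓; ∠(RW, WU) = 90.00° ✓; |WU| = 39.90 ✓; |NU| = 59.15 ✓.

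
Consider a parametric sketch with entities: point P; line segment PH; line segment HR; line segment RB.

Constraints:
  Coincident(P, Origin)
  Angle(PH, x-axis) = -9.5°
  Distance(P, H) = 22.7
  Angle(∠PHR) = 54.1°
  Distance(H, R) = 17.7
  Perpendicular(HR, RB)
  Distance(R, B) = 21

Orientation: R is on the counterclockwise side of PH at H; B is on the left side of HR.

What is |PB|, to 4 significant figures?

5.108

P is at the origin; PH runs at -9.5° with length 22.7, so H = 22.7·(cos -9.5°, sin -9.5°) = (22.39, -3.747). ∠PHR = 54.1°, so HR runs at -9.5° + (180° − 54.1°) = 116.4° from the x-axis; with |HR| = 17.7, R = H + 17.7·(cos 116.4°, sin 116.4°) = (14.52, 12.11). The perpendicularity gives RB at right angles to HR; with |RB| = 21.0 on the left of HR, B = R + 21.0·(-0.8957, -0.4446) = (-4.291, 2.770). Then |PB| = |B − P| = 5.108.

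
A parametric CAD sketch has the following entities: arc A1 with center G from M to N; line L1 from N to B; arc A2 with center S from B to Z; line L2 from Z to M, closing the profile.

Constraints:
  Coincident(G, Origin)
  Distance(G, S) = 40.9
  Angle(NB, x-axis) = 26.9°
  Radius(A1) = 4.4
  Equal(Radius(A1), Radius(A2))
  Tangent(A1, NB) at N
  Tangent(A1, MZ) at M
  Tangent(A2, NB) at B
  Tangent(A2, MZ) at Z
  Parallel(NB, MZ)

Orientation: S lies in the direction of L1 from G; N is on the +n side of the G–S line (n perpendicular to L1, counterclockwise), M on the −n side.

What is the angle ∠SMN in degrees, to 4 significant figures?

83.86°

The slot axis is L1's direction at 26.9°, so u = (cos 26.9°, sin 26.9°) = (0.8918, 0.4524) and n = (−sin 26.9°, cos 26.9°) = (-0.4524, 0.8918). G is at the origin and S lies 40.9 along u from G, so S = 40.9·u = (36.47, 18.50). Tangency of A1 to both parallel lines with radius 4.4 puts N and M at G ± 4.4·n: N = (-1.991, 3.924), M = (1.991, -3.924). Then cos ∠SMN = MS·MN / (|MS||MN|), giving 83.86°.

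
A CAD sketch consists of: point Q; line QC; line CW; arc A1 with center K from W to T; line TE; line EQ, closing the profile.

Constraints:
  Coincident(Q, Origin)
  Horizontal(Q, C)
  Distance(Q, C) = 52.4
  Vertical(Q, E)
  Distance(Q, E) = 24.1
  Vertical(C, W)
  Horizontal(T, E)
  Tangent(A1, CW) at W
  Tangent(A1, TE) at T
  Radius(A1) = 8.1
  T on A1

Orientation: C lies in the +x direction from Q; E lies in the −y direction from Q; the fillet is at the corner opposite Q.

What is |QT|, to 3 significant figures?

50.4

Q is at the origin; QC is horizontal with |QC| = 52.4 and C on the +x side, so C = (52.4, 0.00). QE is vertical with |QE| = 24.1 and E on the −y side, so E = (0.00, -24.1). The virtual corner opposite Q is at (52.4, -24.1). A1 meets CW tangentially, so KW is at right angles to CW and A1 meets TE tangentially, so KT is at right angles to TE, with radius 8.1, so the center K sits 8.1 in from both sides at K = (44.3, -16.0). That places the tangent points at W = (52.4, -16.0) on CW and T = (44.3, -24.1) on TE. Then |QT| = |T − Q| = 50.4.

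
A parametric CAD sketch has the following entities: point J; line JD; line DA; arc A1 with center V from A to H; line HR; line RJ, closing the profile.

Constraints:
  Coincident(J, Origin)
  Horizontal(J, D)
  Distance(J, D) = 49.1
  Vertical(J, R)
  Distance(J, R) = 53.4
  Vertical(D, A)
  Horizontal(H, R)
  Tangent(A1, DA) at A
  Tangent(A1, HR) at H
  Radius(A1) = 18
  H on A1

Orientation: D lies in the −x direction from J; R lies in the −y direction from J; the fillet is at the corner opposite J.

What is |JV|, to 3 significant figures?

47.1

J is at the origin; JD is horizontal with |JD| = 49.1 and D on the −x side, so D = (-49.1, 0.00). JR is vertical with |JR| = 53.4 and R on the −y side, so R = (0.00, -53.4). The virtual corner opposite J is at (-49.1, -53.4). A1 meets DA tangentially, so VA is at right angles to DA and since A1 is tangent to HR there, VH ⟂ HR, with radius 18.0, so the center V sits 18.0 in from both sides at V = (-31.1, -35.4). Then |JV| = |V − J| = 47.1.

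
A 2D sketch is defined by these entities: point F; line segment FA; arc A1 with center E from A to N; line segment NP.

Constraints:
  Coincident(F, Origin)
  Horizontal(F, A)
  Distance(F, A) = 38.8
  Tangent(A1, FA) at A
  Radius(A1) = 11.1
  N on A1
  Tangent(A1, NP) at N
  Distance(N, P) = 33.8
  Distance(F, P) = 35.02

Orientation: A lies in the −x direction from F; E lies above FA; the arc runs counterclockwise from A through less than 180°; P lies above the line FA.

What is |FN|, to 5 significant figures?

29.944

Checks: |EN| = 11.10 ✓; ∠(EN, NP) = 90.00° ✓; |NP| = 33.80 ✓; |FP| = 35.02 ✓.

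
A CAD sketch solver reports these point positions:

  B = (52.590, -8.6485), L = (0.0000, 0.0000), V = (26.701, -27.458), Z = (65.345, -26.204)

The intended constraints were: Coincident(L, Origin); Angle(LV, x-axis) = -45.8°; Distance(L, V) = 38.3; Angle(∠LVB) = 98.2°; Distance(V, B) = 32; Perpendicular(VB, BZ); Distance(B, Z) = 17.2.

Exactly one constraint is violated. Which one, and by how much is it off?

Distance(B, Z) = 17.2 — off by 4.50.

L = (0.00, 0.00) ✓; LV at -45.80° ✓; |LV| = 38.30 ✓; ∠LVB = 98.20° ✓; |VB| = 32.00 ✓; ∠(VB, BZ) = 90.00° ✓; |BZ| = 21.70 ✗.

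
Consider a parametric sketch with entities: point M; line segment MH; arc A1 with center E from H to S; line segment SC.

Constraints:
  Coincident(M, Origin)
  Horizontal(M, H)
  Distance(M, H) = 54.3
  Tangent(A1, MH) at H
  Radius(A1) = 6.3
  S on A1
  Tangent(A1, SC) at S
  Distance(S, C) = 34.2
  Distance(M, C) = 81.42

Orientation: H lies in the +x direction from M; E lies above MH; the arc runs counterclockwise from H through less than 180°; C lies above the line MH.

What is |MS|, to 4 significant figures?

60.24

Checks: M = (0.00, 0.00) ✓; |ES| = 6.300 ✓; ∠(ES, SC) = 90.00° ✓; |SC| = 34.20 ✓; |MC| = 81.42 ✓.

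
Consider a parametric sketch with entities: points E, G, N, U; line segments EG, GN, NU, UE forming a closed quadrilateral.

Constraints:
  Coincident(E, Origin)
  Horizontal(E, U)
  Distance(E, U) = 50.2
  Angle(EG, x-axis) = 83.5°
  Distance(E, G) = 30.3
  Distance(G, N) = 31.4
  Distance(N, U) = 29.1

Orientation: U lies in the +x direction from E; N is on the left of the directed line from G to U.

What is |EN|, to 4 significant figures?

42.08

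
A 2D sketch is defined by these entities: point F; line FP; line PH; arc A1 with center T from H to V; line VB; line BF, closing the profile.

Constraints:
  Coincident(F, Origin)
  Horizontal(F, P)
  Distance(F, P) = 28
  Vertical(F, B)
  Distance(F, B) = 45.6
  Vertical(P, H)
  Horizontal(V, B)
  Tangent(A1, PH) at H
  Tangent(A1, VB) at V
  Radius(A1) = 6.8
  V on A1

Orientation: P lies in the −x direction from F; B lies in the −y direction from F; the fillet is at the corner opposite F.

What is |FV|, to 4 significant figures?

50.29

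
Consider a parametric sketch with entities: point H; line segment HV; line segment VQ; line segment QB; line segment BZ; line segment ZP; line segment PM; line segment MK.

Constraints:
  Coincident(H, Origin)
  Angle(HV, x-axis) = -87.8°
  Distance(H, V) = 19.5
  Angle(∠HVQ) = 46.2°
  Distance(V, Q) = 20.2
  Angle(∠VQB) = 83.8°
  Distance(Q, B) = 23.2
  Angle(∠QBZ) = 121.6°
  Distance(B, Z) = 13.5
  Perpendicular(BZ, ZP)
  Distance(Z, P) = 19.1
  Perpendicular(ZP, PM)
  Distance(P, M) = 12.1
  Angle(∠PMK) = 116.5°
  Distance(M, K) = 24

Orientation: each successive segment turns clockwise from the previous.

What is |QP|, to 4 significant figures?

25.66

H is at the origin; HV runs at -87.8° with length 19.5, so V = (0.7486, -19.49). ∠HVQ = 46.2° gives VQ at 138.4° from the x-axis; with |VQ| = 20.2, Q = (-14.36, -6.074). ∠VQB = 83.8° gives QB at 42.20° from the x-axis; with |QB| = 23.2, B = (2.830, 9.510). ∠QBZ = 121.6° gives BZ at -16.20° from the x-axis; with |BZ| = 13.5, Z = (15.79, 5.743). The perpendicularity gives ZP at right angles to BZ, so ZP runs at -106.2°; with |ZP| = 19.1, P = (10.46, -12.60). Then |QP| = |P − Q| = 25.66.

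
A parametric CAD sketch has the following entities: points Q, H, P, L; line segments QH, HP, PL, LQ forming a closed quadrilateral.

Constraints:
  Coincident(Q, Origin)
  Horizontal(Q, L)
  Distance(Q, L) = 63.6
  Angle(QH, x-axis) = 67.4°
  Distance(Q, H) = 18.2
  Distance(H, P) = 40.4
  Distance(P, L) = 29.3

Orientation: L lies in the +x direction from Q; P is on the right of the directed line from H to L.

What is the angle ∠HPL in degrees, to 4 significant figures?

114.9°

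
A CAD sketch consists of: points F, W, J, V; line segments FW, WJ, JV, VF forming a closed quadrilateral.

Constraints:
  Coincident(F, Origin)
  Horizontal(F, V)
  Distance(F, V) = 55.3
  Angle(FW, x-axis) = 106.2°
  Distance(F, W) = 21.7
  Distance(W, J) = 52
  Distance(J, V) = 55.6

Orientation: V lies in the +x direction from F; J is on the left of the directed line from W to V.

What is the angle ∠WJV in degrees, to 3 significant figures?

74.0°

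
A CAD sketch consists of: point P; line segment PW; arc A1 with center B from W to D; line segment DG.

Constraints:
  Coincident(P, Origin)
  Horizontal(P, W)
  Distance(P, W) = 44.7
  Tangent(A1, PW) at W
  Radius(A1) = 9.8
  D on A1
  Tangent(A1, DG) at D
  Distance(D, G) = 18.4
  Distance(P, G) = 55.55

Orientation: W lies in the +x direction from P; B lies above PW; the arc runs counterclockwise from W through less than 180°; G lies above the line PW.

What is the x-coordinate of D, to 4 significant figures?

53.69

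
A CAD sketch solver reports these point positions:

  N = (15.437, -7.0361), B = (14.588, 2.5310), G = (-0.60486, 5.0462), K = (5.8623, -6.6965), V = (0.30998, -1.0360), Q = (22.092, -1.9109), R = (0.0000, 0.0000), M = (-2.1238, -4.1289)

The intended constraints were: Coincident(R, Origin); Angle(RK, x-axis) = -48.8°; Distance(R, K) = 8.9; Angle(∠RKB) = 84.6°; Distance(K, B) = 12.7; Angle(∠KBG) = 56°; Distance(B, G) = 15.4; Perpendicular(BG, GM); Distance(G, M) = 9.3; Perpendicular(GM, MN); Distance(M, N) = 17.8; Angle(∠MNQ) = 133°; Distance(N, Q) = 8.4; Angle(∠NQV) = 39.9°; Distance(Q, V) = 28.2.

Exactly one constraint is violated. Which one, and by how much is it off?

Distance(Q, V) = 28.2 — off by 6.40.

R = (0.00, 0.00) ✓; RK at -48.80° ✓; |RK| = 8.900 ✓; ∠RKB = 84.60° ✓; |KB| = 12.70 ✓; ∠KBG = 56.00° ✓; |BG| = 15.40 ✓; ∠(BG, GM) = 90.00° ✓; |GM| = 9.300 ✓; ∠(GM, MN) = 90.00° ✓; |MN| = 17.80 ✓; ∠MNQ = 133.0° ✓; |NQ| = 8.400 ✓; ∠NQV = 39.90° ✓; |QV| = 21.80 ✗.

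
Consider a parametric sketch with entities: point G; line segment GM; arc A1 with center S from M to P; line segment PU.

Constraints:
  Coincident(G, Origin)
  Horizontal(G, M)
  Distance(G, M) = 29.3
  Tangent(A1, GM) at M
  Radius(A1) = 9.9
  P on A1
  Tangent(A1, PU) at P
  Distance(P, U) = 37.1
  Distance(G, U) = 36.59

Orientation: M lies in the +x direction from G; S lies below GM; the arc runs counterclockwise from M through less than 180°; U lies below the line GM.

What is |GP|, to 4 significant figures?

21.37

Checks: |SP| = 9.900 ✓; ∠(SP, PU) = 90.00° ✓; |PU| = 37.10 ✓; |GU| = 36.59 ✓.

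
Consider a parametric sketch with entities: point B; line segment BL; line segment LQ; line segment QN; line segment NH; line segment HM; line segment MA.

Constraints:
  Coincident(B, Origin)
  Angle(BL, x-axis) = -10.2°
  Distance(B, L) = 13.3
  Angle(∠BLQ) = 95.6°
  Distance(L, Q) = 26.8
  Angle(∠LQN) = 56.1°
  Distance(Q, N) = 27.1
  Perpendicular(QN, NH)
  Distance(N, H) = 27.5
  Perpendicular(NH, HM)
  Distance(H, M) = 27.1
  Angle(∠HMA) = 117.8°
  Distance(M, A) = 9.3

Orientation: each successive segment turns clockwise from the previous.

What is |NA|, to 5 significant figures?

36.875

B is at the origin; BL runs at -10.2° with length 13.3, so L = (13.090, -2.3552). ∠BLQ = 95.6° gives LQ at -94.600° from the x-axis; with |LQ| = 26.8, Q = (10.940, -29.069). ∠LQN = 56.1° gives QN at 141.50° from the x-axis; with |QN| = 27.1, N = (-10.268, -12.199). The perpendicularity gives NH at right angles to QN, so NH runs at 51.500°; with |NH| = 27.5, H = (6.8509, 9.3230). NH ⟂ HM, so HM runs at -38.500°; with |HM| = 27.1, M = (28.060, -7.5472). ∠HMA = 117.8° gives MA at -100.70° from the x-axis; with |MA| = 9.3, A = (26.333, -16.685). Then |NA| = |A − N| = 36.875.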